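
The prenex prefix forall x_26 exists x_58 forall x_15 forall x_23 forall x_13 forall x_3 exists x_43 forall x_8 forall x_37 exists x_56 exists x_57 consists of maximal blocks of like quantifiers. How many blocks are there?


Alternations = 5.
Blocks = alternations + 1 = 6

6


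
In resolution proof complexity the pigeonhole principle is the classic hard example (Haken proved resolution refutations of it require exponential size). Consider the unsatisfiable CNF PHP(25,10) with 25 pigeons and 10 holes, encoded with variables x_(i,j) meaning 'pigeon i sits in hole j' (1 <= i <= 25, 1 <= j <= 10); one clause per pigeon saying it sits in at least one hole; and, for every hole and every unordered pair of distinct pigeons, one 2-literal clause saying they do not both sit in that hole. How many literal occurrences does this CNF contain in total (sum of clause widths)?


PHP(25,10): 25 pigeons, 10 holes, 25*10 = 250 variables.
- pigeon clauses: one per pigeon -> 25 clauses of width 10 -> 250 literals
- hole clauses: 10 holes * C(25,2) = 10 * 300 -> 3000 clauses of width 2 -> 6000 literals
Total literal occurrences = 250 + 6000 = 6250

6250


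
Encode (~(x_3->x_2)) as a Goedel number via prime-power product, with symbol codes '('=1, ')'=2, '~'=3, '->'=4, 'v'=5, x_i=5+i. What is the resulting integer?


Formula: (~(x_3->x_2))
Symbol codes: [1, 3, 1, 8, 4, 7, 2, 2]
Primes: [2, 3, 5, 7, 11, 13, 17, 19]
p_1^1 = 2^1 = 2
p_2^3 = 3^3 = 27
p_3^1 = 5^1 = 5
p_4^8 = 7^8 = 5764801
p_5^4 = 11^4 = 14641
p_6^7 = 13^7 = 62748517
p_7^2 = 17^2 = 289
p_8^2 = 19^2 = 361
Product = 149185747855957066527783510

149185747855957066527783510


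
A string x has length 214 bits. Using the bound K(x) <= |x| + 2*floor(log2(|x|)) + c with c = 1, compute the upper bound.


floor(log2(214)) = 7
2 * 7 = 14
K(x) <= 214 + 14 + 1 = 229

229


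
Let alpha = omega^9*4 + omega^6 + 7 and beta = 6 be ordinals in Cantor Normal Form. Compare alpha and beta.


Compare term by term from highest exponent:
alpha = omega^9*4 + omega^6 + 7
beta = 6
Term 1: alpha has omega^9*4, beta has omega^0*6
Term 2: alpha has omega^6*1, beta has omega^0*0
Term 3: alpha has omega^0*7, beta has omega^0*0
Result: alpha > beta

alpha > beta


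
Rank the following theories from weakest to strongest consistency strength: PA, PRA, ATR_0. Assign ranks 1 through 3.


Ordering by consistency strength:
1. PRA
2. PA
3. ATR_0


PA=2, PRA=1, ATR_0=3


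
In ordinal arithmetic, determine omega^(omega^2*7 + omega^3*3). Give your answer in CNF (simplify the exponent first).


omega^(omega^2*7 + omega^3*3):
In ordinal addition a term is absorbed by a following term of strictly larger exponent: 2 < 3, so omega^2*7 + omega^3*3 = omega^3*3.
omega raised to a CNF ordinal is a single CNF term: Result = omega^(omega^3*3)

omega^(omega^3*3)


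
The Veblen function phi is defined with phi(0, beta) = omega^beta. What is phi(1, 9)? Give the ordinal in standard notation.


phi(1, 9):
phi(1, beta) = epsilon_beta (the beta-th epsilon number).
phi(1, 9) = epsilon_9

epsilon_9


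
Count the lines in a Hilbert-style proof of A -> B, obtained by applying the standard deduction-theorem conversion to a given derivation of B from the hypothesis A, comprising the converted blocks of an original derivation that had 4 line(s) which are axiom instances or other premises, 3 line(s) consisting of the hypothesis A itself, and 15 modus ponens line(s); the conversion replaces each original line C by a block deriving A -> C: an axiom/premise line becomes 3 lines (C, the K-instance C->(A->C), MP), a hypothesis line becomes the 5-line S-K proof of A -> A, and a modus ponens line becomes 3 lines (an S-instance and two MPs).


Deduction-theorem conversion, block by block:
- 4 axiom/premise lines -> 3 lines each = 12
- 3 hypothesis lines -> 5 lines each (identity proof A->A) = 15
- 15 MP lines -> 3 lines each (S-instance, MP, MP) = 45
Total = 12 + 15 + 45 = 72 lines.

72


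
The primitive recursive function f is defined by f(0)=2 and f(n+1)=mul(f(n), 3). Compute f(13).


f(0) = 2
f(1) = mul(f(0), 3) = mul(2, 3) = 6
f(2) = mul(f(1), 3) = mul(6, 3) = 18
f(3) = mul(f(2), 3) = mul(18, 3) = 54
f(4) = mul(f(3), 3) = mul(54, 3) = 162
f(5) = mul(f(4), 3) = mul(162, 3) = 486
f(6) = mul(f(5), 3) = mul(486, 3) = 1458
f(7) = mul(f(6), 3) = mul(1458, 3) = 4374
f(8) = mul(f(7), 3) = mul(4374, 3) = 13122
f(9) = mul(f(8), 3) = mul(13122, 3) = 39366
f(10) = mul(f(9), 3) = mul(39366, 3) = 118098
f(11) = mul(f(10), 3) = mul(118098, 3) = 354294
f(12) = mul(f(11), 3) = mul(354294, 3) = 1062882
f(13) = mul(f(12), 3) = mul(1062882, 3) = 3188646


3188646


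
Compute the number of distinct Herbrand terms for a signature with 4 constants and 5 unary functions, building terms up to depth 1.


Herbrand terms by depth:
Depth 0: 4 constants
Depth 1: 20 new terms (running total: 24)
Total distinct ground terms = 24

24


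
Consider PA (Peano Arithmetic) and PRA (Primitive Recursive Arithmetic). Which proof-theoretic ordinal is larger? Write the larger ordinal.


Proof-theoretic ordinal of PA (Peano Arithmetic): epsilon_0
Proof-theoretic ordinal of PRA (Primitive Recursive Arithmetic): omega^omega
Comparing: omega^omega < epsilon_0.
The larger ordinal is epsilon_0 (from PA (Peano Arithmetic)).

epsilon_0


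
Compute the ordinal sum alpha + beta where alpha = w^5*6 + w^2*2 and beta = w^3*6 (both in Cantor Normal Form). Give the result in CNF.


Ordinal addition (w^5*6 + w^2*2) + w^3*6:
alpha's leading term has exponent 5 > beta's exponent 3, so it survives.
alpha's tail term has exponent 2 < beta's exponent 3, so it is absorbed by beta.
In ordinal addition, any term followed by a strictly larger-exponent term is absorbed.
Result = w^5*6 + w^3*6

w^5*6 + w^3*6


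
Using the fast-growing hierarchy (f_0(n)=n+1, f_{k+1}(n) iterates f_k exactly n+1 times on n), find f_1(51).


f_1(51) = f_0^52(51)
f_0 adds 1 each time, applied 52 times.
f_1(51) = 51 + 52 = 103

103


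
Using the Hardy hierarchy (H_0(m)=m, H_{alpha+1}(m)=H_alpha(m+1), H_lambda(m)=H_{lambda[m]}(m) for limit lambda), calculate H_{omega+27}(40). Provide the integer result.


H_{omega+27}(40):
Unwind the 27 successor steps: H_{omega+27}(40) = H_omega(40+27) = H_omega(67).
H_omega(m) = H_m(m) = m + m = 2m.
Result = 2 * 67 = 134

134


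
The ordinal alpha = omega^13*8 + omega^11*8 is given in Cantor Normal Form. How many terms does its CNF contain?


CNF: omega^13*8 + omega^11*8
Count the summands separated by '+':
  term 1: omega^13*8
  term 2: omega^11*8
Total terms = 2

2


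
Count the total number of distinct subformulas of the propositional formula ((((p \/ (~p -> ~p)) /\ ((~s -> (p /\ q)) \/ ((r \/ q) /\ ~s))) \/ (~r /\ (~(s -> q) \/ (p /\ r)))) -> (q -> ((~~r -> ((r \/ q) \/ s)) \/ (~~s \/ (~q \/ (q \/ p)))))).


Formula: ((((p \/ (~p -> ~p)) /\ ((~s -> (p /\ q)) \/ ((r \/ q) /\ ~s))) \/ (~r /\ (~(s -> q) \/ (p /\ r)))) -> (q -> ((~~r -> ((r \/ q) \/ s)) \/ (~~s \/ (~q \/ (q \/ p))))))
Subformulas found:
  1. r
  2. p
  3. q
  4. s
  5. ~p
  6. ~s
  7. ~r
  8. ~q
  9. ~~s
  10. ~~r
  11. (q \/ p)
  12. (p /\ q)
  13. (p /\ r)
  14. (r \/ q)
  15. (s -> q)
  16. ~(s -> q)
  17. (~p -> ~p)
  18. ((r \/ q) \/ s)
  19. ((r \/ q) /\ ~s)
  20. (~q \/ (q \/ p))
  21. (~s -> (p /\ q))
  22. (p \/ (~p -> ~p))
  23. (~(s -> q) \/ (p /\ r))
  24. (~~r -> ((r \/ q) \/ s))
  25. (~~s \/ (~q \/ (q \/ p)))
  26. (~r /\ (~(s -> q) \/ (p /\ r)))
  27. ((~s -> (p /\ q)) \/ ((r \/ q) /\ ~s))
  28. ((~~r -> ((r \/ q) \/ s)) \/ (~~s \/ (~q \/ (q \/ p))))
  29. ((p \/ (~p -> ~p)) /\ ((~s -> (p /\ q)) \/ ((r \/ q) /\ ~s)))
  30. (q -> ((~~r -> ((r \/ q) \/ s)) \/ (~~s \/ (~q \/ (q \/ p)))))
  31. (((p \/ (~p -> ~p)) /\ ((~s -> (p /\ q)) \/ ((r \/ q) /\ ~s))) \/ (~r /\ (~(s -> q) \/ (p /\ r))))
  32. ((((p \/ (~p -> ~p)) /\ ((~s -> (p /\ q)) \/ ((r \/ q) /\ ~s))) \/ (~r /\ (~(s -> q) \/ (p /\ r)))) -> (q -> ((~~r -> ((r \/ q) \/ s)) \/ (~~s \/ (~q \/ (q \/ p))))))
Total distinct subformulas = 32

32


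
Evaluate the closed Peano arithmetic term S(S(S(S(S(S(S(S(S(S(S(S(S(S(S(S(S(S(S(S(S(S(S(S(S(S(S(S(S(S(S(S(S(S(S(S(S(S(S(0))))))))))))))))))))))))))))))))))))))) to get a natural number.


Counting successors applied to 0:
39 applications of S to 0 = 39

39


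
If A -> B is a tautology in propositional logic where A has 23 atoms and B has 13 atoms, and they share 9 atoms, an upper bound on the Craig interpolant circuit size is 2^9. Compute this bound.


Shared atoms = 9
Craig interpolant size bound = 2^9
= 512

512


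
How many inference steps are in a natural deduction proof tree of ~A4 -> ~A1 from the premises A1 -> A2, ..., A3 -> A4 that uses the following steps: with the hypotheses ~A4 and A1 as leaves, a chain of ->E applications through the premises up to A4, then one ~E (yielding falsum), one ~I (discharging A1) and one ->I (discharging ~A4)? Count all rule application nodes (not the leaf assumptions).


From hypothesis A1, 3 ->E steps along the 3 premises yield A4.
~E with hypothesis ~A4 gives falsum (1 node); ~I discharging A1 gives ~A1 (1 node); ->I discharging ~A4 gives the goal (1 node).
Total = 3 + 3 = 6 inference nodes.

6


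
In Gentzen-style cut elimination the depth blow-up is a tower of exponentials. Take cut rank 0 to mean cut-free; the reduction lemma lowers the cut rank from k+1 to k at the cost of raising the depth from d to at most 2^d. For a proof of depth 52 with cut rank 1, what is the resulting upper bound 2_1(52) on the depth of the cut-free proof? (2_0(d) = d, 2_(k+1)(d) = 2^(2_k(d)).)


Each rank reduction sends depth d to at most 2^d; cut rank r needs r reductions.
2_0(52) = 52
2_1(52) = 2^52 = 4503599627370496
Cut-free depth bound = 4503599627370496

4503599627370496


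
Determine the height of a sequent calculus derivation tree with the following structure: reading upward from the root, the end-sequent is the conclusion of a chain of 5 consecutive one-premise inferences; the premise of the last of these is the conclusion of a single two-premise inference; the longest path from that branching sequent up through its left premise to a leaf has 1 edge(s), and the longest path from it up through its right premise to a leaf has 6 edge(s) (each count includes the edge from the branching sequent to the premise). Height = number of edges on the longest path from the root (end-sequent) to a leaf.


Longest path through the left premise: 1 edges (measured from the branching sequent)
Longest path through the right premise: 6 edges
Height of the subtree rooted at the branching sequent: max(1, 6) = 6
The branching sequent sits 5 edges above the root (the chain of one-premise inferences), so height = 6 + 5 = 11

11


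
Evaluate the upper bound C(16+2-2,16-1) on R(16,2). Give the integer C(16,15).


R(16,2) <= C(16+2-2, 16-1) = C(16, 15)
C(16, 15) = 16! / (15! * 1!)
= 16

16


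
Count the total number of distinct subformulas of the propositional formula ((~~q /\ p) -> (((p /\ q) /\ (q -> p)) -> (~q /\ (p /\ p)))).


Formula: ((~~q /\ p) -> (((p /\ q) /\ (q -> p)) -> (~q /\ (p /\ p))))
Subformulas found:
  1. q
  2. p
  3. ~q
  4. ~~q
  5. (p /\ q)
  6. (p /\ p)
  7. (q -> p)
  8. (~~q /\ p)
  9. (~q /\ (p /\ p))
  10. ((p /\ q) /\ (q -> p))
  11. (((p /\ q) /\ (q -> p)) -> (~q /\ (p /\ p)))
  12. ((~~q /\ p) -> (((p /\ q) /\ (q -> p)) -> (~q /\ (p /\ p))))
Total distinct subformulas = 12

12


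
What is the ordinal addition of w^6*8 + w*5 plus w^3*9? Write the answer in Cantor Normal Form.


Ordinal addition (w^6*8 + w*5) + w^3*9:
alpha's leading term has exponent 6 > beta's exponent 3, so it survives.
alpha's tail term has exponent 1 < beta's exponent 3, so it is absorbed by beta.
In ordinal addition, any term followed by a strictly larger-exponent term is absorbed.
Result = w^6*8 + w^3*9

w^6*8 + w^3*9


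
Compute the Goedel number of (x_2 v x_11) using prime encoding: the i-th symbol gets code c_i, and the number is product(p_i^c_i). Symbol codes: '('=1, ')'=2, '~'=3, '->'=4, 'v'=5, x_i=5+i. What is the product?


Formula: (x_2 v x_11)
Symbol codes: [1, 7, 5, 16, 2]
Primes: [2, 3, 5, 7, 11]
p_1^1 = 2^1 = 2
p_2^7 = 3^7 = 2187
p_3^5 = 5^5 = 3125
p_4^16 = 7^16 = 33232930569601
p_5^2 = 11^2 = 121
Product = 54964566986511273918750

54964566986511273918750


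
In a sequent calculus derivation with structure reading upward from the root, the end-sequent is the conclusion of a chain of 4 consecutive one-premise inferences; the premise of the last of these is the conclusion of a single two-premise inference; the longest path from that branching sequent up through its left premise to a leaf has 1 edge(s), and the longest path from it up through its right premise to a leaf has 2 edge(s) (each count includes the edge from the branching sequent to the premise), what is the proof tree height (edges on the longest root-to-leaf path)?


Longest path through the left premise: 1 edges (measured from the branching sequent)
Longest path through the right premise: 2 edges
Height of the subtree rooted at the branching sequent: max(1, 2) = 2
The branching sequent sits 4 edges above the root (the chain of one-premise inferences), so height = 2 + 4 = 6

6


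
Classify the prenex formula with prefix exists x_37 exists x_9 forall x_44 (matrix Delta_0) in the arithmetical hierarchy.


Leading quantifier is exists, so the class is Sigma.
Number of quantifier blocks = alternations + 1 = 1 + 1 = 2.
Classification: Sigma_2

Sigma_2


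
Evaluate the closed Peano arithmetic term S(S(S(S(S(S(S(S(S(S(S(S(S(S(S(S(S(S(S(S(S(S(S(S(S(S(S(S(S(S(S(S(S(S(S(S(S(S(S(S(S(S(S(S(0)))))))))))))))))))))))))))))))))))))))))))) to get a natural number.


Counting successors applied to 0:
44 applications of S to 0 = 44

44


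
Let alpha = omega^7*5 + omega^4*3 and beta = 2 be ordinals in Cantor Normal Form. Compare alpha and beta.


Compare term by term from highest exponent:
alpha = omega^7*5 + omega^4*3
beta = 2
Term 1: alpha has omega^7*5, beta has omega^0*2
Term 2: alpha has omega^4*3, beta has omega^0*0
Result: alpha > beta

alpha > beta


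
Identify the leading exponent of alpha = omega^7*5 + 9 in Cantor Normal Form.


CNF: omega^7*5 + 9
The leading term is omega^7*5, which has exponent 7.

7


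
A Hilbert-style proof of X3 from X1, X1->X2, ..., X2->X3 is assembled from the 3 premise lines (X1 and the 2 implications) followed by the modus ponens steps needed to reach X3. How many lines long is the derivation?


We have 3 premise lines: X1 and 2 implications.
Each implication is detached once by MP, giving 2 MP lines.
3 premise lines + 2 MP lines = 5 total lines.

5


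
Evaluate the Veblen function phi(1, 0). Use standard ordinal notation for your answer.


phi(1, 0):
phi(1, beta) = epsilon_beta (the beta-th epsilon number).
phi(1, 0) = epsilon_0

epsilon_0


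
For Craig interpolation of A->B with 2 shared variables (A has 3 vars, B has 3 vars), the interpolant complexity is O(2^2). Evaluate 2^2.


Shared atoms = 2
Craig interpolant size bound = 2^2
= 4

4


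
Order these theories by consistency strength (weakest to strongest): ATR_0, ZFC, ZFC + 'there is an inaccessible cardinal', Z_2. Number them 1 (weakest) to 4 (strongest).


Ordering by consistency strength:
1. ATR_0
2. Z_2
3. ZFC
4. ZFC + 'there is an inaccessible cardinal'


ATR_0=1, ZFC=3, ZFC + 'there is an inaccessible cardinal'=4, Z_2=2


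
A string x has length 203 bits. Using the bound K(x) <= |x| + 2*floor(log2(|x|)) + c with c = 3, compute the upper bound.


floor(log2(203)) = 7
2 * 7 = 14
K(x) <= 203 + 14 + 3 = 220

220


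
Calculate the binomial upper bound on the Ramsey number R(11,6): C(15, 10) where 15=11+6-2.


R(11,6) <= C(11+6-2, 11-1) = C(15, 10)
C(15, 10) = 15! / (10! * 5!)
= 3003

3003


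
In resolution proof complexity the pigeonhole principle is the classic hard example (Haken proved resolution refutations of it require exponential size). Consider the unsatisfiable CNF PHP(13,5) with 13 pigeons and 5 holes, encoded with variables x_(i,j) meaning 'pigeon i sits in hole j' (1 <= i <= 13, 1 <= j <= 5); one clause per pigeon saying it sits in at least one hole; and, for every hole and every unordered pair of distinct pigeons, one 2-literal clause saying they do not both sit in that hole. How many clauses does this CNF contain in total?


PHP(13,5): 13 pigeons, 5 holes, 13*5 = 65 variables.
- pigeon clauses: one per pigeon -> 13 clauses
- hole clauses: 5 holes * C(13,2) = 5 * 78 -> 390 clauses
Total clauses = 13 + 390 = 403

403


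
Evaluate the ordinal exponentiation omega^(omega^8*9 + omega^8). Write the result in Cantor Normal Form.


omega^(omega^8*9 + omega^8):
Both terms of the exponent have the same exponent 8, so they merge: omega^8*9 + omega^8 = omega^8*(9+1) = omega^8*10.
omega raised to a CNF ordinal is a single CNF term: Result = omega^(omega^8*10)

omega^(omega^8*10)


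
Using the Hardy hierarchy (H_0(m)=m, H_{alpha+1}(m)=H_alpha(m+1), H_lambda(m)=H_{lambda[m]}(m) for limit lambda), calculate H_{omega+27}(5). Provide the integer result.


H_{omega+27}(5):
Unwind the 27 successor steps: H_{omega+27}(5) = H_omega(5+27) = H_omega(32).
H_omega(m) = H_m(m) = m + m = 2m.
Result = 2 * 32 = 64

64


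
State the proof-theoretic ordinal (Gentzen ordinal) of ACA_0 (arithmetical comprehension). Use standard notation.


The proof-theoretic ordinal of ACA_0 (arithmetical comprehension) is a standard result in ordinal analysis.
This ordinal is the supremum of order types of primitive recursive well-orderings
that the theory can prove to be well-ordered.
For ACA_0 (arithmetical comprehension), the proof-theoretic ordinal is epsilon_0.

epsilon_0


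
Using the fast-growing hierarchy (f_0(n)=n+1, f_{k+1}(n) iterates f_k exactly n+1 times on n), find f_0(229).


f_0(229) = 229 + 1 = 230

230


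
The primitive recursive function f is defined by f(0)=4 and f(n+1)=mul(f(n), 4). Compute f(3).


f(0) = 4
f(1) = mul(f(0), 4) = mul(4, 4) = 16
f(2) = mul(f(1), 4) = mul(16, 4) = 64
f(3) = mul(f(2), 4) = mul(64, 4) = 256


256


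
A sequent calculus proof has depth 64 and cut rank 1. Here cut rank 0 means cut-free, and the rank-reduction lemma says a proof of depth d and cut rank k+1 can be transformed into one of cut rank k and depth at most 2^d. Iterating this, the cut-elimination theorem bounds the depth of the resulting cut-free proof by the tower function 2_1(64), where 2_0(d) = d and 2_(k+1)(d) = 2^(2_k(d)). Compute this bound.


Each rank reduction sends depth d to at most 2^d; cut rank r needs r reductions.
2_0(64) = 64
2_1(64) = 2^64 = 18446744073709551616
Cut-free depth bound = 18446744073709551616

18446744073709551616


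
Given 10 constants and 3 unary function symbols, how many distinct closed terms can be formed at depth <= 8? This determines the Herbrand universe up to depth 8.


Herbrand terms by depth:
Depth 0: 10 constants
Depth 1: 30 new terms (running total: 40)
Depth 2: 90 new terms (running total: 130)
Depth 3: 270 new terms (running total: 400)
Depth 4: 810 new terms (running total: 1210)
Depth 5: 2430 new terms (running total: 3640)
Depth 6: 7290 new terms (running total: 10930)
Depth 7: 21870 new terms (running total: 32800)
Depth 8: 65610 new terms (running total: 98410)
Total distinct ground terms = 98410

98410


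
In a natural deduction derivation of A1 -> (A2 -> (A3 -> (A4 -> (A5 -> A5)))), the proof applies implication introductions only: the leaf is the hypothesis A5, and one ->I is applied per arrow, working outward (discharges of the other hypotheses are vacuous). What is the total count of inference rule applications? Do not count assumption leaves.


The formula has 5 arrows (->); its innermost consequent A5 is one of the antecedents,
so the proof starts from the hypothesis leaf A5 (not a rule application) and closes one arrow per ->I.
Building A1 -> (A2 -> (A3 -> (A4 -> (A5 -> A5)))) therefore takes 5 nested implication introductions.
Total inference nodes = 5

5


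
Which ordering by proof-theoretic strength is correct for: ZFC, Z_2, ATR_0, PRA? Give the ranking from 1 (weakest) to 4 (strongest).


Ordering by consistency strength:
1. PRA
2. ATR_0
3. Z_2
4. ZFC


ZFC=4, Z_2=3, ATR_0=2, PRA=1


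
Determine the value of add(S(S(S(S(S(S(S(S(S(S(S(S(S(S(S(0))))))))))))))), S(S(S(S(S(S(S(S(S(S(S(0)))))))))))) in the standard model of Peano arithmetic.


add(S^15(0), S^11(0)):
S^15(0) = 15
S^11(0) = 11
15 + 11 = 26

26


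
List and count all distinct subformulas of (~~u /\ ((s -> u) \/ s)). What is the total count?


Formula: (~~u /\ ((s -> u) \/ s))
Subformulas found:
  1. u
  2. s
  3. ~u
  4. ~~u
  5. (s -> u)
  6. ((s -> u) \/ s)
  7. (~~u /\ ((s -> u) \/ s))
Total distinct subformulas = 7

7


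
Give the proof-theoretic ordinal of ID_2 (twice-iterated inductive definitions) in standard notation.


The proof-theoretic ordinal of ID_2 (twice-iterated inductive definitions) is a standard result in ordinal analysis.
This ordinal is the supremum of order types of primitive recursive well-orderings
that the theory can prove to be well-ordered.
For ID_2 (twice-iterated inductive definitions), the proof-theoretic ordinal is psi_0(epsilon_{Omega_2+1}).

psi_0(epsilon_{Omega_2+1})


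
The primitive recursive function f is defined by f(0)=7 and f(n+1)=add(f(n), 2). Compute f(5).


f(0) = 7
f(1) = add(f(0), 2) = add(7, 2) = 9
f(2) = add(f(1), 2) = add(9, 2) = 11
f(3) = add(f(2), 2) = add(11, 2) = 13
f(4) = add(f(3), 2) = add(13, 2) = 15
f(5) = add(f(4), 2) = add(15, 2) = 17


17


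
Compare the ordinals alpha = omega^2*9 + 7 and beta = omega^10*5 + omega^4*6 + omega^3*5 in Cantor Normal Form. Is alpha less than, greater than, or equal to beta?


Compare term by term from highest exponent:
alpha = omega^2*9 + 7
beta = omega^10*5 + omega^4*6 + omega^3*5
Term 1: alpha has omega^2*9, beta has omega^10*5
Term 2: alpha has omega^0*7, beta has omega^4*6
Term 3: alpha has omega^0*0, beta has omega^3*5
Result: alpha < beta

alpha < beta


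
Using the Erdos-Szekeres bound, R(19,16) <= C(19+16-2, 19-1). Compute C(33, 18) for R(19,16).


R(19,16) <= C(19+16-2, 19-1) = C(33, 18)
C(33, 18) = 33! / (18! * 15!)
= 1037158320

1037158320


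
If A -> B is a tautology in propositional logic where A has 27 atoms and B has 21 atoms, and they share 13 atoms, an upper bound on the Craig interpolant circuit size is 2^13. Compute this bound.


Shared atoms = 13
Craig interpolant size bound = 2^13
= 8192

8192


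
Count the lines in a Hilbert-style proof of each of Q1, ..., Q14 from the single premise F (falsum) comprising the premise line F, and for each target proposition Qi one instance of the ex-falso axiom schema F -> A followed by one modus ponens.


Ex falso, line by line:
- 1 premise line (F)
- 14 targets, each needing 1 axiom instance (F -> Qi) + 1 MP = 2 lines: 2 * 14 = 28
Total = 1 + 28 = 29 lines.

29


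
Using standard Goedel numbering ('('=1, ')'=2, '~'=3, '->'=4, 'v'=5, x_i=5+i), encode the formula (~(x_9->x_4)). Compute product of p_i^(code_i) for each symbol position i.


Formula: (~(x_9->x_4))
Symbol codes: [1, 3, 1, 14, 4, 9, 2, 2]
Primes: [2, 3, 5, 7, 11, 13, 17, 19]
p_1^1 = 2^1 = 2
p_2^3 = 3^3 = 27
p_3^1 = 5^1 = 5
p_4^14 = 7^14 = 678223072849
p_5^4 = 11^4 = 14641
p_6^9 = 13^9 = 10604499373
p_7^2 = 17^2 = 289
p_8^2 = 19^2 = 361
Product = 2966212634366428303467697166390310

2966212634366428303467697166390310


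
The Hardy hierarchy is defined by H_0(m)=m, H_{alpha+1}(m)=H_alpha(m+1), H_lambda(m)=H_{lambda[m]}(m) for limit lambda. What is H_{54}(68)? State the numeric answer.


H_54(68):
For finite ordinals k, H_k(n) = n + k (each successor step adds 1).
H_54(68) = 68 + 54 = 122

122


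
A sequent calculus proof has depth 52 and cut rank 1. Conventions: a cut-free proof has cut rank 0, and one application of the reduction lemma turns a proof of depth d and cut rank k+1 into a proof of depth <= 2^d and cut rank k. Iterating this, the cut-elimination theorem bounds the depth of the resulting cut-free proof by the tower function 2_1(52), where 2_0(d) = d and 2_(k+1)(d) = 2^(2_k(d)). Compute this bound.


Each rank reduction sends depth d to at most 2^d; cut rank r needs r reductions.
2_0(52) = 52
2_1(52) = 2^52 = 4503599627370496
Cut-free depth bound = 4503599627370496

4503599627370496


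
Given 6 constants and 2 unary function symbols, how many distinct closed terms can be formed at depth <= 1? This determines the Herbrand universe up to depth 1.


Herbrand terms by depth:
Depth 0: 6 constants
Depth 1: 12 new terms (running total: 18)
Total distinct ground terms = 18

18


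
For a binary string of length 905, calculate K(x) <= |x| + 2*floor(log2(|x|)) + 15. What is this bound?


floor(log2(905)) = 9
2 * 9 = 18
K(x) <= 905 + 18 + 15 = 938

938


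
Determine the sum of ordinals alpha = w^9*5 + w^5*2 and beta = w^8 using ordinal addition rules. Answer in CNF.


Ordinal addition (w^9*5 + w^5*2) + w^8:
alpha's leading term has exponent 9 > beta's exponent 8, so it survives.
alpha's tail term has exponent 5 < beta's exponent 8, so it is absorbed by beta.
In ordinal addition, any term followed by a strictly larger-exponent term is absorbed.
Result = w^9*5 + w^8

w^9*5 + w^8


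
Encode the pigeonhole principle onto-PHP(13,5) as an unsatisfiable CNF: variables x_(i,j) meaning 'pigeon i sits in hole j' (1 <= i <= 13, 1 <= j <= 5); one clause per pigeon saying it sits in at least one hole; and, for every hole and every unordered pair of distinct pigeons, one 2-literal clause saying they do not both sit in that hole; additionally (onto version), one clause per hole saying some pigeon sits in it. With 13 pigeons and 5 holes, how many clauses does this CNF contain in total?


onto-PHP(13,5): 13 pigeons, 5 holes, 13*5 = 65 variables.
- pigeon clauses: one per pigeon -> 13 clauses
- hole clauses: 5 holes * C(13,2) = 5 * 78 -> 390 clauses
- onto clauses: one per hole -> 5 clauses
Total clauses = 13 + 390 + 5 = 408

408


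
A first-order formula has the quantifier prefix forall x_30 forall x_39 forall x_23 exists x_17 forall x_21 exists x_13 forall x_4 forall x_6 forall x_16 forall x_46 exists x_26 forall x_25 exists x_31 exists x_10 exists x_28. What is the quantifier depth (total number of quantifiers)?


Quantifier prefix has 15 quantifier symbols.
Quantifier depth = 15

15


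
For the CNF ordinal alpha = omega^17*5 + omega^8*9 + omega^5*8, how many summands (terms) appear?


CNF: omega^17*5 + omega^8*9 + omega^5*8
Count the summands separated by '+':
  term 1: omega^17*5
  term 2: omega^8*9
  term 3: omega^5*8
Total terms = 3

3


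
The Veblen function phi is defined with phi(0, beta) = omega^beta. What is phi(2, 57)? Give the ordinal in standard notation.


phi(2, 57):
phi(2, beta) = zeta_beta (the beta-th zeta number, fixed point of epsilon).
phi(2, 57) = zeta_57

zeta_57


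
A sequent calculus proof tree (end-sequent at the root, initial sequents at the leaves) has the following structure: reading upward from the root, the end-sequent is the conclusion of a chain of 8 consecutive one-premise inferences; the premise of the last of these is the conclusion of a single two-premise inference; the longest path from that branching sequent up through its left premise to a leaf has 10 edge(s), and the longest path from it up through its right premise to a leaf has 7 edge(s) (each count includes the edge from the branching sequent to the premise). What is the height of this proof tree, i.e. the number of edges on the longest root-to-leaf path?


Longest path through the left premise: 10 edges (measured from the branching sequent)
Longest path through the right premise: 7 edges
Height of the subtree rooted at the branching sequent: max(10, 7) = 10
The branching sequent sits 8 edges above the root (the chain of one-premise inferences), so height = 10 + 8 = 18

18


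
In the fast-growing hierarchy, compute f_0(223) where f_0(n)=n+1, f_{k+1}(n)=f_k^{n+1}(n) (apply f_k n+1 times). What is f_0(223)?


f_0(223) = 223 + 1 = 224

224


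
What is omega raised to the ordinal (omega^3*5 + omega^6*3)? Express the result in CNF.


omega^(omega^3*5 + omega^6*3):
In ordinal addition a term is absorbed by a following term of strictly larger exponent: 3 < 6, so omega^3*5 + omega^6*3 = omega^6*3.
omega raised to a CNF ordinal is a single CNF term: Result = omega^(omega^6*3)

omega^(omega^6*3)


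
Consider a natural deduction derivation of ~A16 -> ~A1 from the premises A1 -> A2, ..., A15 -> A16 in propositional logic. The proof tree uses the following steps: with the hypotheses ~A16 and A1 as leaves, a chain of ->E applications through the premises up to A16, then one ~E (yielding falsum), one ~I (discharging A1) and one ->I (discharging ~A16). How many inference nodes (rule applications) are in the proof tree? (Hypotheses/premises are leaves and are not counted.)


From hypothesis A1, 15 ->E steps along the 15 premises yield A16.
~E with hypothesis ~A16 gives falsum (1 node); ~I discharging A1 gives ~A1 (1 node); ->I discharging ~A16 gives the goal (1 node).
Total = 15 + 3 = 18 inference nodes.

18


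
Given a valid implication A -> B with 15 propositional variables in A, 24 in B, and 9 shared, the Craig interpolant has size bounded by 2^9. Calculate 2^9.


Shared atoms = 9
Craig interpolant size bound = 2^9
= 512

512


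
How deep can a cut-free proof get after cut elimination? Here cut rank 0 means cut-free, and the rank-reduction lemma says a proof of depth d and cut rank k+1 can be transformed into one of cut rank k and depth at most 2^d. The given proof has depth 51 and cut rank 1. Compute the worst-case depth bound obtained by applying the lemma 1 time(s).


Each rank reduction sends depth d to at most 2^d; cut rank r needs r reductions.
2_0(51) = 51
2_1(51) = 2^51 = 2251799813685248
Cut-free depth bound = 2251799813685248

2251799813685248


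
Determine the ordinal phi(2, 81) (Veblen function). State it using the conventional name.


phi(2, 81):
phi(2, beta) = zeta_beta (the beta-th zeta number, fixed point of epsilon).
phi(2, 81) = zeta_81

zeta_81


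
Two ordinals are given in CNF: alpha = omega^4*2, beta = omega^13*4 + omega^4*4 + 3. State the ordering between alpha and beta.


Compare term by term from highest exponent:
alpha = omega^4*2
beta = omega^13*4 + omega^4*4 + 3
Term 1: alpha has omega^4*2, beta has omega^13*4
Term 2: alpha has omega^0*0, beta has omega^4*4
Term 3: alpha has omega^0*0, beta has omega^0*3
Result: alpha < beta

alpha < beta


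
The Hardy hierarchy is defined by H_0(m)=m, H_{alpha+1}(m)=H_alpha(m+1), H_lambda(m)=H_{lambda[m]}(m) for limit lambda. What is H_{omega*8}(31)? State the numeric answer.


H_{omega*8}(31):
For the Hardy hierarchy, H_{omega*k}(n) = 2^k * n.
2^8 = 256.
256 * 31 = 7936

7936


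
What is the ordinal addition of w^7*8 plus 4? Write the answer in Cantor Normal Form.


Ordinal addition w^7*8 + 4:
Leading exponent of alpha (7) > leading exponent of beta (0).
Since alpha's term has higher exponent than beta's leading term,
the sum is simply alpha followed by beta.
Result = w^7*8 + 4

w^7*8 + 4


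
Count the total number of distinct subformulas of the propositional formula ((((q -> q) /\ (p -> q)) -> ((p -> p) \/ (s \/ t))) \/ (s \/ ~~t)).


Formula: ((((q -> q) /\ (p -> q)) -> ((p -> p) \/ (s \/ t))) \/ (s \/ ~~t))
Subformulas found:
  1. q
  2. s
  3. t
  4. p
  5. ~t
  6. ~~t
  7. (q -> q)
  8. (p -> p)
  9. (s \/ t)
  10. (p -> q)
  11. (s \/ ~~t)
  12. ((q -> q) /\ (p -> q))
  13. ((p -> p) \/ (s \/ t))
  14. (((q -> q) /\ (p -> q)) -> ((p -> p) \/ (s \/ t)))
  15. ((((q -> q) /\ (p -> q)) -> ((p -> p) \/ (s \/ t))) \/ (s \/ ~~t))
Total distinct subformulas = 15

15


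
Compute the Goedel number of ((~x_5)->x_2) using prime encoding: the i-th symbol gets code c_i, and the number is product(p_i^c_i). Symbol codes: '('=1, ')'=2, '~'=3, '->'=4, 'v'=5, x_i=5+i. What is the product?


Formula: ((~x_5)->x_2)
Symbol codes: [1, 1, 3, 10, 2, 4, 7, 2]
Primes: [2, 3, 5, 7, 11, 13, 17, 19]
p_1^1 = 2^1 = 2
p_2^1 = 3^1 = 3
p_3^3 = 5^3 = 125
p_4^10 = 7^10 = 282475249
p_5^2 = 11^2 = 121
p_6^4 = 13^4 = 28561
p_7^7 = 17^7 = 410338673
p_8^2 = 19^2 = 361
Product = 108455128845477429128856492750

108455128845477429128856492750


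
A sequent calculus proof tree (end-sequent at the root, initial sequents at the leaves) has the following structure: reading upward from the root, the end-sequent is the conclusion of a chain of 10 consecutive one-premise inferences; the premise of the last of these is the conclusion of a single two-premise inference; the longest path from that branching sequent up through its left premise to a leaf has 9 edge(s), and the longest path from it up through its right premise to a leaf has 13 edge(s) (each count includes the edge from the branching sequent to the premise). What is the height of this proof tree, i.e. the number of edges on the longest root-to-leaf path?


Longest path through the left premise: 9 edges (measured from the branching sequent)
Longest path through the right premise: 13 edges
Height of the subtree rooted at the branching sequent: max(9, 13) = 13
The branching sequent sits 10 edges above the root (the chain of one-premise inferences), so height = 13 + 10 = 23

23


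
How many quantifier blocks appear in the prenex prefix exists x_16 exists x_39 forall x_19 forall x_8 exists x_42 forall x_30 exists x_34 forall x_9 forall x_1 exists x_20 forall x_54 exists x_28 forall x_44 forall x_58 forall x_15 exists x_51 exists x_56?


Alternations = 10.
Blocks = alternations + 1 = 11

11


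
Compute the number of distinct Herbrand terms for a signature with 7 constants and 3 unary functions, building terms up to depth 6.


Herbrand terms by depth:
Depth 0: 7 constants
Depth 1: 21 new terms (running total: 28)
Depth 2: 63 new terms (running total: 91)
Depth 3: 189 new terms (running total: 280)
Depth 4: 567 new terms (running total: 847)
Depth 5: 1701 new terms (running total: 2548)
Depth 6: 5103 new terms (running total: 7651)
Total distinct ground terms = 7651

7651


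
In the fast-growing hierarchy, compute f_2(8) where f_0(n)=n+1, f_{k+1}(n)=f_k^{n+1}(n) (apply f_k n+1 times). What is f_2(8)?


f_2(8) = f_1^9(8)
f_1(m) = 2m + 1.
Iterating: f_1^k(n) = 2^k*(n+1) - 1.
f_2(8) = 2^9*(8+1) - 1 = 512*9 - 1 = 4607

4607


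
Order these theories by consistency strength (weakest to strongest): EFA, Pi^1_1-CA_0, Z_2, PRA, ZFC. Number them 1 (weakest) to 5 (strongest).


Ordering by consistency strength:
1. EFA
2. PRA
3. Pi^1_1-CA_0
4. Z_2
5. ZFC


EFA=1, Pi^1_1-CA_0=3, Z_2=4, PRA=2, ZFC=5


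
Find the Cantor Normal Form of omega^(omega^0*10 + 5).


omega^(omega^0*10 + 5):
omega^0 = 1, so the exponent is 10 + 5 = 15 (finite ordinal addition).
Result = omega^15, already a single CNF term.

omega^15


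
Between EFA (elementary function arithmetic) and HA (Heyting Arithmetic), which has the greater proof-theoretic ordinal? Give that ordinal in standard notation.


Proof-theoretic ordinal of EFA (elementary function arithmetic): omega^3
Proof-theoretic ordinal of HA (Heyting Arithmetic): epsilon_0
Comparing: omega^3 < epsilon_0.
The larger ordinal is epsilon_0 (from HA (Heyting Arithmetic)).

epsilon_0


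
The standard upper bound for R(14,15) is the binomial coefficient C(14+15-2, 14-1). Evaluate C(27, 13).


R(14,15) <= C(14+15-2, 14-1) = C(27, 13)
C(27, 13) = 27! / (13! * 14!)
= 20058300

20058300


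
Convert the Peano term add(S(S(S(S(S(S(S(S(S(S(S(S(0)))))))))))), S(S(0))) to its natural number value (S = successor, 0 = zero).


add(S^12(0), S^2(0)):
S^12(0) = 12
S^2(0) = 2
12 + 2 = 14

14


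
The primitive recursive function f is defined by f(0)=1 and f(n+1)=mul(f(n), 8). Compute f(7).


f(0) = 1
f(1) = mul(f(0), 8) = mul(1, 8) = 8
f(2) = mul(f(1), 8) = mul(8, 8) = 64
f(3) = mul(f(2), 8) = mul(64, 8) = 512
f(4) = mul(f(3), 8) = mul(512, 8) = 4096
f(5) = mul(f(4), 8) = mul(4096, 8) = 32768
f(6) = mul(f(5), 8) = mul(32768, 8) = 262144
f(7) = mul(f(6), 8) = mul(262144, 8) = 2097152


2097152


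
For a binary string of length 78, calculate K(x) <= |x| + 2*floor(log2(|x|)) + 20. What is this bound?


floor(log2(78)) = 6
2 * 6 = 12
K(x) <= 78 + 12 + 20 = 110

110


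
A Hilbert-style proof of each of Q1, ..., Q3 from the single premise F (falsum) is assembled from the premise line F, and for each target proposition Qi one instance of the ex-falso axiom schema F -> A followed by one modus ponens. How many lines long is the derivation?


Ex falso, line by line:
- 1 premise line (F)
- 3 targets, each needing 1 axiom instance (F -> Qi) + 1 MP = 2 lines: 2 * 3 = 6
Total = 1 + 6 = 7 lines.

7


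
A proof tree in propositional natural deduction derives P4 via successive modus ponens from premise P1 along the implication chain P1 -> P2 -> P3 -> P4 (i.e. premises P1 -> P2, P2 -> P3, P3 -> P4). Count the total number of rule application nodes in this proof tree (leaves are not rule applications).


We have a chain: P1 -> P2 -> P3 -> P4.
Each modus ponens application produces the next variable.
The chain has 4 propositions, so 4-1 = 3 modus ponens steps.
Total inference nodes = 3

3


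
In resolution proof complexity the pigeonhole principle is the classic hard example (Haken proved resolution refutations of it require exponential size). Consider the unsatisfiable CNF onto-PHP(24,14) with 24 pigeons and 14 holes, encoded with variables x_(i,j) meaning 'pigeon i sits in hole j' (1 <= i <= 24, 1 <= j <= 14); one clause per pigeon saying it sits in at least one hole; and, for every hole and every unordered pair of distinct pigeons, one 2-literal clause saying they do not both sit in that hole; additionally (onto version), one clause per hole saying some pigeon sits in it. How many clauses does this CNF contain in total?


onto-PHP(24,14): 24 pigeons, 14 holes, 24*14 = 336 variables.
- pigeon clauses: one per pigeon -> 24 clauses
- hole clauses: 14 holes * C(24,2) = 14 * 276 -> 3864 clauses
- onto clauses: one per hole -> 14 clauses
Total clauses = 24 + 3864 + 14 = 3902

3902


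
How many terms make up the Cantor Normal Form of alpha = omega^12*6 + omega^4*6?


CNF: omega^12*6 + omega^4*6
Count the summands separated by '+':
  term 1: omega^12*6
  term 2: omega^4*6
Total terms = 2

2


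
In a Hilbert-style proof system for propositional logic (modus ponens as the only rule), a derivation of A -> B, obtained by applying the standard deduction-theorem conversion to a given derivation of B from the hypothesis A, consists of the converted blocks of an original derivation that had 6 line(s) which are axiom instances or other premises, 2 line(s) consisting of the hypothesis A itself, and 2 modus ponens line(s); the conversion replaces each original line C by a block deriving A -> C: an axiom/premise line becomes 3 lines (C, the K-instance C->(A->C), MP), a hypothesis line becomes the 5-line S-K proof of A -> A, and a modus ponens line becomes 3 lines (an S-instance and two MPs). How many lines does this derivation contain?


Deduction-theorem conversion, block by block:
- 6 axiom/premise lines -> 3 lines each = 18
- 2 hypothesis lines -> 5 lines each (identity proof A->A) = 10
- 2 MP lines -> 3 lines each (S-instance, MP, MP) = 6
Total = 18 + 10 + 6 = 34 lines.

34


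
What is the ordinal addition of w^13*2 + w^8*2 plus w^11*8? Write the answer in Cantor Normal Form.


Ordinal addition (w^13*2 + w^8*2) + w^11*8:
alpha's leading term has exponent 13 > beta's exponent 11, so it survives.
alpha's tail term has exponent 8 < beta's exponent 11, so it is absorbed by beta.
In ordinal addition, any term followed by a strictly larger-exponent term is absorbed.
Result = w^13*2 + w^11*8

w^13*2 + w^11*8


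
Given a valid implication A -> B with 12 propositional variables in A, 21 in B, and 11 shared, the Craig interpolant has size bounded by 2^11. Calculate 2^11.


Shared atoms = 11
Craig interpolant size bound = 2^11
= 2048

2048


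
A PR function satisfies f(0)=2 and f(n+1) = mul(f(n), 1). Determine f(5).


f(0) = 2
f(1) = mul(f(0), 1) = mul(2, 1) = 2
f(2) = mul(f(1), 1) = mul(2, 1) = 2
f(3) = mul(f(2), 1) = mul(2, 1) = 2
f(4) = mul(f(3), 1) = mul(2, 1) = 2
f(5) = mul(f(4), 1) = mul(2, 1) = 2


2
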